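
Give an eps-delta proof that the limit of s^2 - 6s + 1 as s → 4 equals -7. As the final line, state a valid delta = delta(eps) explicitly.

delta = min(1, eps/7)

Suppose eps > 0. We want delta > 0 such that 0 < |s − 4| < delta implies |(s^2 - 6s + 1) + 7| < eps.
(s^2 - 6s + 1) + 7 = s^2 - 6s + 8 = (s − 4)(s - 2).
So |(s^2 - 6s + 1) + 7| = |s − 4|·|s - 2|.
Assume first that |s − 4| < 1, so |s| < 5. Then |s - 2| ≤ 5 + 2 = 7.
Hence |(s^2 - 6s + 1) + 7| ≤ 7|s − 4| < eps provided |s − 4| < eps/7.
Choosing delta = min(1, eps/7) ensures both conditions, hence |(s^2 - 6s + 1) + 7| < eps.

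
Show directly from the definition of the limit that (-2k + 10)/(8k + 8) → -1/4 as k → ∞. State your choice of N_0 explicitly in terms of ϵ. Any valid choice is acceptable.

N_0 = (3/2)/ϵ

Fix ϵ > 0. For k ≥ 1, |(-2k + 10)/(8k + 8) + 1/4| = |96|/(8(8k + 8)) = 96/(8(8k + 8)).
Since 8k + 8 ≥ 8k for k ≥ 1, this is ≤ 96/(8·8k) = (3/2)/k.
So |(-2k + 10)/(8k + 8) + 1/4| < ϵ whenever k > (3/2)/ϵ.
Take N_0 = (3/2)/ϵ. If k > N_0 then |(-2k + 10)/(8k + 8) + 1/4| ≤ (3/2)/k < ϵ.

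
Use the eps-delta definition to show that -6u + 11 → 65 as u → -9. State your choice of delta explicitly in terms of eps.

Fix eps > 0. We need delta > 0 so that 0 < |u + 9| < delta implies |(-6u + 11) − 65| < eps.
Since (-6u + 11) − 65 = -6(u + 9), we have |(-6u + 11) − 65| = 6|u + 9|.
So 6|u + 9| < eps exactly when |u + 9| < eps/6.
Take delta = eps/6. If 0 < |u + 9| < delta then |(-6u + 11) − 65| = 6|u + 9| < 6·(eps/6) = eps.

delta = eps/6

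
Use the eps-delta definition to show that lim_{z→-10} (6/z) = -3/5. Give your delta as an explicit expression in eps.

Suppose eps > 0. We seek delta > 0 such that 0 < |z + 10| < delta implies |6/z + 3/5| < eps.
|6/z + 3/5| = 6·|-10 − z|/(10·|z|) = 6|z + 10|/(10|z|).
Require delta ≤ 5 so that |z| > 10 − 5 = 5, hence 10|z| > 50.
Then |6/z + 3/5| < 6|z + 10|/50, which is < eps when |z + 10| < (25/3)eps.
Take delta = min(5, (25/3)eps). Then 0 < |z + 10| < delta gives both |z + 10| < 5 and |z + 10| < (25/3)eps, so |6/z + 3/5| < eps.

delta = min(5, (25/3)eps)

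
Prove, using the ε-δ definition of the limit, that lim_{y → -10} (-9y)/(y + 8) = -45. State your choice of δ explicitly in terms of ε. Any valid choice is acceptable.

δ = min(1, (1/36)ε)

Fix ε > 0. We want δ > 0 with 0 < |y + 10| < δ ⇒ |(-9y)/(y + 8) + 45| < ε.
Combining over a common denominator, (-9y)/(y + 8) + 45 = [(-9y)·(-2) − 90·(y + 8)] / [(-2)·(y + 8)] = -72(y + 10) / ((-2)(y + 8)).
So |(-9y)/(y + 8) + 45| = 72|y + 10| / (2·|y + 8|).
Restrict δ ≤ 1. Then |y + 10| < 1 gives |y + 8| = |(y + 10) + (-2)| ≥ 2 − 1 = 1.
Hence |(-9y)/(y + 8) + 45| < 72|y + 10|/(2·1) = 36|y + 10|, which is < ε once |y + 10| < (1/36)ε.
Take δ = min(1, (1/36)ε). Then 0 < |y + 10| < δ forces both bounds, so |(-9y)/(y + 8) + 45| < ε.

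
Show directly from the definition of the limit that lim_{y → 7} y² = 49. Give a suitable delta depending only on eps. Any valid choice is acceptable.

delta = min(1, eps/15)

Fix eps > 0. We seek delta > 0 with 0 < |y − 7| < delta ⇒ |y² − 49| < eps.
Factor: y² − 49 = (y − 7)(y + 7), so |y² − 49| = |y − 7|·|y + 7|.
Restrict delta ≤ 1. Then |y − 7| < 1 gives |y| < 8, so by the triangle inequality |y + 7| ≤ 8 + 7 = 15.
Hence |y² − 49| ≤ 15|y − 7|, which is < eps once |y − 7| < eps/15.
Take delta = min(1, eps/15). If 0 < |y − 7| < delta then both bounds hold and |y² − 49| ≤ 15|y − 7| < 15·(eps/15) = eps.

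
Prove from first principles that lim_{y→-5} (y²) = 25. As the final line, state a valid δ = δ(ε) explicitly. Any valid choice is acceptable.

Fix ε > 0. We seek δ > 0 with 0 < |y + 5| < δ ⇒ |y² − 25| < ε.
Factor: y² − 25 = (y + 5)(y - 5), so |y² − 25| = |y + 5|·|y - 5|.
Impose δ ≤ 1 so that |y| < 6; then |y - 5| ≤ 11.
Hence |y² − 25| ≤ 11|y + 5|, which is < ε once |y + 5| < ε/11.
Take δ = min(1, ε/11). If 0 < |y + 5| < δ then both bounds hold and |y² − 25| ≤ 11|y + 5| < 11·(ε/11) = ε.

δ = min(1, ε/11)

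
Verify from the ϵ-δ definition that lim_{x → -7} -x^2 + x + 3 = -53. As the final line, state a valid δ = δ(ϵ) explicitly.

Let ϵ > 0. We want δ > 0 such that 0 < |x + 7| < δ implies |(-x^2 + x + 3) + 53| < ϵ.
(-x^2 + x + 3) + 53 = -x^2 + x + 56 = (x + 7)(-x + 8).
So |(-x^2 + x + 3) + 53| = |x + 7|·|-x + 8|.
Require δ ≤ 1. Then |x + 7| < 1 gives |x| < 8, and by the triangle inequality |-x + 8| ≤ 8 + 8 = 16.
Hence |(-x^2 + x + 3) + 53| ≤ 16|x + 7| < ϵ provided |x + 7| < ϵ/16.
Choosing δ = min(1, ϵ/16) ensures both conditions, hence |(-x^2 + x + 3) + 53| < ϵ.

δ = min(1, ϵ/16)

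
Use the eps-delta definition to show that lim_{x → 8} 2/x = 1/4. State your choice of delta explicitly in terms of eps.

delta = min(4, 16eps)

Let eps > 0. We seek delta > 0 such that 0 < |x − 8| < delta implies |2/x − (1/4)| < eps.
|2/x − (1/4)| = 2·|8 − x|/(8·|x|) = 2|x − 8|/(8|x|).
Restrict delta ≤ 4. Then |x − 8| < 4 gives |x| > 4, so 8|x| > 32.
Then |2/x − (1/4)| < 2|x − 8|/32, which is < eps when |x − 8| < 16eps.
Take delta = min(4, 16eps). Then 0 < |x − 8| < delta gives both |x − 8| < 4 and |x − 8| < 16eps, so |2/x − (1/4)| < eps.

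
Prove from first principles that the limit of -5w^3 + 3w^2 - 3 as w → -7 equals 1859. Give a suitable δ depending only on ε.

Let ε > 0. We want δ > 0 such that 0 < |w + 7| < δ implies |(-5w^3 + 3w^2 - 3) − 1859| < ε.
(-5w^3 + 3w^2 - 3) − 1859 = -5w^3 + 3w^2 - 1862 = (w + 7)(-5w^2 + 38w - 266).
So |(-5w^3 + 3w^2 - 3) − 1859| = |w + 7|·|-5w^2 + 38w - 266|.
Assume first that |w + 7| < 1, so |w| < 8. Then |-5w^2 + 38w - 266| ≤ 5·8^2 + 38·8 + 266 = 890.
Hence |(-5w^3 + 3w^2 - 3) − 1859| ≤ 890|w + 7| < ε provided |w + 7| < ε/890.
Choosing δ = min(1, ε/890) ensures both conditions, hence |(-5w^3 + 3w^2 - 3) − 1859| < ε.

δ = min(1, ε/890)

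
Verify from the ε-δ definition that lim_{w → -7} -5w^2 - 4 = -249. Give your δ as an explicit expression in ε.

δ = min(1, ε/75)

Fix ε > 0. We want δ > 0 such that 0 < |w + 7| < δ implies |(-5w^2 - 4) + 249| < ε.
(-5w^2 - 4) + 249 = -5w^2 + 245 = (w + 7)(-5w + 35).
So |(-5w^2 - 4) + 249| = |w + 7|·|-5w + 35|.
Assume first that |w + 7| < 1, so |w| < 8. Then |-5w + 35| ≤ 5·8 + 35 = 75.
Hence |(-5w^2 - 4) + 249| ≤ 75|w + 7| < ε provided |w + 7| < ε/75.
Take δ = min(1, ε/75). Then 0 < |w + 7| < δ gives both |w + 7| < 1 and |w + 7| < ε/75, so |(-5w^2 - 4) + 249| < ε.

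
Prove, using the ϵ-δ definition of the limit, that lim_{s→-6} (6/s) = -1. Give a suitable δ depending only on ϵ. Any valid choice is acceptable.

Let ϵ > 0. We seek δ > 0 such that 0 < |s + 6| < δ implies |6/s + 1| < ϵ.
|6/s + 1| = 6·|-6 − s|/(6·|s|) = 6|s + 6|/(6|s|).
Require δ ≤ 3 so that |s| > 6 − 3 = 3, hence 6|s| > 18.
Then |6/s + 1| < 6|s + 6|/18, which is < ϵ when |s + 6| < 3ϵ.
Take δ = min(3, 3ϵ). Then 0 < |s + 6| < δ gives both |s + 6| < 3 and |s + 6| < 3ϵ, so |6/s + 1| < ϵ.

δ = min(3, 3ϵ)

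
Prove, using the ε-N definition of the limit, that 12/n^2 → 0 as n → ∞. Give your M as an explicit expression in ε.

M = (12/ε)^{1/2}

Suppose ε > 0. For n ≥ 1, |12/n^2 − 0| = 12/n^2.
12/n^2 < ε ⇔ n^2 > 12/ε ⇔ n > (12/ε)^{1/2}.
Take M = (12/ε)^{1/2}. Then n > M implies 12/n^2 < ε.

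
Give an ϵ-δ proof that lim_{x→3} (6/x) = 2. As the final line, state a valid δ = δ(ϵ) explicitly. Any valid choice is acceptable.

δ = min(3/2, (3/4)ϵ)

Let ϵ > 0. We seek δ > 0 such that 0 < |x − 3| < δ implies |6/x − 2| < ϵ.
|6/x − 2| = 6·|3 − x|/(3·|x|) = 6|x − 3|/(3|x|).
Require δ ≤ 3/2 so that |x| > 3 − 3/2 = 3/2, hence 3|x| > 9/2.
Then |6/x − 2| < 6|x − 3|/(9/2), which is < ϵ when |x − 3| < (3/4)ϵ.
Take δ = min(3/2, (3/4)ϵ). Then 0 < |x − 3| < δ gives both |x − 3| < 3/2 and |x − 3| < (3/4)ϵ, so |6/x − 2| < ϵ.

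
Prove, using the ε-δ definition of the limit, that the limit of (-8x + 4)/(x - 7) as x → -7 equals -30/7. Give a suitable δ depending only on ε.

δ = min(7, (49/26)ε)

Fix ε > 0. We want δ > 0 with 0 < |x + 7| < δ ⇒ |(-8x + 4)/(x - 7) + 30/7| < ε.
Combining over a common denominator, (-8x + 4)/(x - 7) + 30/7 = [(-8x + 4)·(-14) − 60·(x - 7)] / [(-14)·(x - 7)] = 52(x + 7) / ((-14)(x - 7)).
So |(-8x + 4)/(x - 7) + 30/7| = 52|x + 7| / (14·|x − 7|).
Require δ ≤ 7, so |x − 7| ≥ |-14| − |x + 7| > 14 − 7 = 7.
Hence |(-8x + 4)/(x - 7) + 30/7| < 52|x + 7|/(14·7) = (26/49)|x + 7|, which is < ε once |x + 7| < (49/26)ε.
Take δ = min(7, (49/26)ε). Then 0 < |x + 7| < δ forces both bounds, so |(-8x + 4)/(x - 7) + 30/7| < ε.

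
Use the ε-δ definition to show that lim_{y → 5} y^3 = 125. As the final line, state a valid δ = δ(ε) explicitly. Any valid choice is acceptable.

δ = min(1, ε/91)

Let ε > 0. We seek δ > 0 with 0 < |y − 5| < δ ⇒ |y^3 − 125| < ε.
Factor: y^3 − 125 = (y − 5)(y^2 + 5y + 25), so |y^3 − 125| = |y − 5|·|y^2 + 5y + 25|.
Restrict δ ≤ 1. Then |y − 5| < 1 gives |y| < 6, so by the triangle inequality |y^2 + 5y + 25| ≤ 6^2 + 5·6 + 25 = 91.
Hence |y^3 − 125| ≤ 91|y − 5|, which is < ε once |y − 5| < ε/91.
Take δ = min(1, ε/91). If 0 < |y − 5| < δ then both bounds hold and |y^3 − 125| ≤ 91|y − 5| < 91·(ε/91) = ε.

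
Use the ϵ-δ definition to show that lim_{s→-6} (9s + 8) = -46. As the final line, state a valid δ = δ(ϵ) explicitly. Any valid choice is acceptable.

Let ϵ > 0. We need δ > 0 so that 0 < |s + 6| < δ implies |(9s + 8) + 46| < ϵ.
|(9s + 8) + 46| = |9s + 54| = 9|s + 6|.
So 9|s + 6| < ϵ exactly when |s + 6| < ϵ/9.
Take δ = ϵ/9. If 0 < |s + 6| < δ then |(9s + 8) + 46| = 9|s + 6| < 9·(ϵ/9) = ϵ.

δ = ϵ/9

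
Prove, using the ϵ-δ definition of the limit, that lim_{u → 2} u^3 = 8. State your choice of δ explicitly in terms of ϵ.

δ = min(1, ϵ/19)

Let ϵ > 0. We seek δ > 0 with 0 < |u − 2| < δ ⇒ |u^3 − 8| < ϵ.
Factor: u^3 − 8 = (u − 2)(u^2 + 2u + 4), so |u^3 − 8| = |u − 2|·|u^2 + 2u + 4|.
Restrict δ ≤ 1. Then |u − 2| < 1 gives |u| < 3, so by the triangle inequality |u^2 + 2u + 4| ≤ 3^2 + 2·3 + 4 = 19.
Hence |u^3 − 8| ≤ 19|u − 2|, which is < ϵ once |u − 2| < ϵ/19.
Take δ = min(1, ϵ/19). If 0 < |u − 2| < δ then both bounds hold and |u^3 − 8| ≤ 19|u − 2| < 19·(ϵ/19) = ϵ.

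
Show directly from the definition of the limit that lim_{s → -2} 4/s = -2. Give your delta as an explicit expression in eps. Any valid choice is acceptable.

Suppose eps > 0. We seek delta > 0 such that 0 < |s + 2| < delta implies |4/s + 2| < eps.
|4/s + 2| = 4·|-2 − s|/(2·|s|) = 4|s + 2|/(2|s|).
Restrict delta ≤ 1. Then |s + 2| < 1 gives |s| > 1, so 2|s| > 2.
Then |4/s + 2| < 4|s + 2|/2, which is < eps when |s + 2| < (1/2)eps.
Take delta = min(1, (1/2)eps). Then 0 < |s + 2| < delta gives both |s + 2| < 1 and |s + 2| < (1/2)eps, so |4/s + 2| < eps.

delta = min(1, (1/2)eps)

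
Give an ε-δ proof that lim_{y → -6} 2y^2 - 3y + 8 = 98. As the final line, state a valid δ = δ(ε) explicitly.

δ = min(1, ε/29)

Fix ε > 0. We want δ > 0 such that 0 < |y + 6| < δ implies |(2y^2 - 3y + 8) − 98| < ε.
(2y^2 - 3y + 8) − 98 = 2y^2 - 3y - 90 = (y + 6)(2y - 15).
So |(2y^2 - 3y + 8) − 98| = |y + 6|·|2y - 15|.
Require δ ≤ 1. Then |y + 6| < 1 gives |y| < 7, and by the triangle inequality |2y - 15| ≤ 2·7 + 15 = 29.
Hence |(2y^2 - 3y + 8) − 98| ≤ 29|y + 6| < ε provided |y + 6| < ε/29.
Take δ = min(1, ε/29). Then 0 < |y + 6| < δ gives both |y + 6| < 1 and |y + 6| < ε/29, so |(2y^2 - 3y + 8) − 98| < ε.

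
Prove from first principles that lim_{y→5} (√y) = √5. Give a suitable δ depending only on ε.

Let ε > 0. We want δ > 0 such that 0 < |y − 5| < δ implies |√y − √5| < ε.
Multiplying by the conjugate, |√y − √5| = |y − 5|/(√y + √5).
Restrict δ ≤ 5 so that |y − 5| < 5 forces y > 0, and then √y + √5 > √5.
Hence |√y − √5| < |y − 5|/√5, which is < ε once |y − 5| < √5·ε.
Take δ = min(5, √5·ε). If 0 < |y − 5| < δ then y > 0 and |√y − √5| < |y − 5|/√5 < ε.

δ = min(5, √5·ε)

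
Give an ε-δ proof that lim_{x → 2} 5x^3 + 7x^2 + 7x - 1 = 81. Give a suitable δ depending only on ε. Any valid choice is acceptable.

δ = min(1, ε/137)

Let ε > 0. We want δ > 0 such that 0 < |x − 2| < δ implies |(5x^3 + 7x^2 + 7x - 1) − 81| < ε.
(5x^3 + 7x^2 + 7x - 1) − 81 = 5x^3 + 7x^2 + 7x - 82 = (x − 2)(5x^2 + 17x + 41).
So |(5x^3 + 7x^2 + 7x - 1) − 81| = |x − 2|·|5x^2 + 17x + 41|.
Require δ ≤ 1. Then |x − 2| < 1 gives |x| < 3, and by the triangle inequality |5x^2 + 17x + 41| ≤ 5·3^2 + 17·3 + 41 = 137.
Hence |(5x^3 + 7x^2 + 7x - 1) − 81| ≤ 137|x − 2| < ε provided |x − 2| < ε/137.
Take δ = min(1, ε/137). Then 0 < |x − 2| < δ gives both |x − 2| < 1 and |x − 2| < ε/137, so |(5x^3 + 7x^2 + 7x - 1) − 81| < ε.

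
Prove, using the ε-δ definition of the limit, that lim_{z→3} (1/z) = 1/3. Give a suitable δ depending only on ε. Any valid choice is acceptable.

Let ε > 0 be given. We seek δ > 0 such that 0 < |z − 3| < δ implies |1/z − (1/3)| < ε.
|1/z − (1/3)| = |3 − z|/(3·|z|) = |z − 3|/(3|z|).
Require δ ≤ 3/2 so that |z| > 3 − 3/2 = 3/2, hence 3|z| > 9/2.
Then |1/z − (1/3)| < |z − 3|/(9/2), which is < ε when |z − 3| < (9/2)ε.
Take δ = min(3/2, (9/2)ε). Then 0 < |z − 3| < δ gives both |z − 3| < 3/2 and |z − 3| < (9/2)ε, so |1/z − (1/3)| < ε.

δ = min(3/2, (9/2)ε)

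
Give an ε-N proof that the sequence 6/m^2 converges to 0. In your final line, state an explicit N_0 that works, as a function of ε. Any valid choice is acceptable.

N_0 = (6/ε)^{1/2}

Fix ε > 0. For m ≥ 1, |6/m^2 − 0| = 6/m^2.
6/m^2 < ε ⇔ m^2 > 6/ε ⇔ m > (6/ε)^{1/2}.
Take N_0 = (6/ε)^{1/2}. Then m > N_0 implies 6/m^2 < ε.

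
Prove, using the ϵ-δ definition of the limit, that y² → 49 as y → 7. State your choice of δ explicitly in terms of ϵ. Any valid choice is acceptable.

Let ϵ > 0. We seek δ > 0 with 0 < |y − 7| < δ ⇒ |y² − 49| < ϵ.
Factor: y² − 49 = (y − 7)(y + 7), so |y² − 49| = |y − 7|·|y + 7|.
Impose δ ≤ 1 so that |y| < 8; then |y + 7| ≤ 15.
Hence |y² − 49| ≤ 15|y − 7|, which is < ϵ once |y − 7| < ϵ/15.
Take δ = min(1, ϵ/15). If 0 < |y − 7| < δ then both bounds hold and |y² − 49| ≤ 15|y − 7| < 15·(ϵ/15) = ϵ.

δ = min(1, ϵ/15)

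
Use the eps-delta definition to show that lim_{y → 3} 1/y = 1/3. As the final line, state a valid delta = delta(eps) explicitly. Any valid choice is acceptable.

delta = min(3/2, (9/2)eps)

Let eps > 0. We seek delta > 0 such that 0 < |y − 3| < delta implies |1/y − (1/3)| < eps.
|1/y − (1/3)| = |3 − y|/(3·|y|) = |y − 3|/(3|y|).
Restrict delta ≤ 3/2. Then |y − 3| < 3/2 gives |y| > 3/2, so 3|y| > 9/2.
Then |1/y − (1/3)| < |y − 3|/(9/2), which is < eps when |y − 3| < (9/2)eps.
Take delta = min(3/2, (9/2)eps). Then 0 < |y − 3| < delta gives both |y − 3| < 3/2 and |y − 3| < (9/2)eps, so |1/y − (1/3)| < eps.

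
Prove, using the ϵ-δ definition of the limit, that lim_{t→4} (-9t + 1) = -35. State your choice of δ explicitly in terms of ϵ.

Let ϵ > 0. We need δ > 0 so that 0 < |t − 4| < δ implies |(-9t + 1) + 35| < ϵ.
|(-9t + 1) + 35| = |-9t + 36| = 9|t − 4|.
Thus it suffices that |t − 4| < ϵ/9.
Take δ = ϵ/9. If 0 < |t − 4| < δ then |(-9t + 1) + 35| = 9|t − 4| < 9·(ϵ/9) = ϵ.

δ = ϵ/9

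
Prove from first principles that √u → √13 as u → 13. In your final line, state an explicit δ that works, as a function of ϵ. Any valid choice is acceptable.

Suppose ϵ > 0. We want δ > 0 such that 0 < |u − 13| < δ implies |√u − √13| < ϵ.
Multiplying by the conjugate, |√u − √13| = |u − 13|/(√u + √13).
Restrict δ ≤ 13 so that |u − 13| < 13 forces u > 0, and then √u + √13 > √13.
Hence |√u − √13| < |u − 13|/√13, which is < ϵ once |u − 13| < √13·ϵ.
Take δ = min(13, √13·ϵ). If 0 < |u − 13| < δ then u > 0 and |√u − √13| < |u − 13|/√13 < ϵ.

δ = min(13, √13·ϵ)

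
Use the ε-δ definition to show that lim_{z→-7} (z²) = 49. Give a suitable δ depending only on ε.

δ = min(1, ε/15)

Suppose ε > 0. We seek δ > 0 with 0 < |z + 7| < δ ⇒ |z² − 49| < ε.
Factor: z² − 49 = (z + 7)(z - 7), so |z² − 49| = |z + 7|·|z - 7|.
Impose δ ≤ 1 so that |z| < 8; then |z - 7| ≤ 15.
Hence |z² − 49| ≤ 15|z + 7|, which is < ε once |z + 7| < ε/15.
Take δ = min(1, ε/15). If 0 < |z + 7| < δ then both bounds hold and |z² − 49| ≤ 15|z + 7| < 15·(ε/15) = ε.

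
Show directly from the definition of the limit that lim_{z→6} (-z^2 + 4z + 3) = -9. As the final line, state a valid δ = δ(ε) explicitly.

Suppose ε > 0. We want δ > 0 such that 0 < |z − 6| < δ implies |(-z^2 + 4z + 3) + 9| < ε.
(-z^2 + 4z + 3) + 9 = -z^2 + 4z + 12 = (z − 6)(-z - 2).
So |(-z^2 + 4z + 3) + 9| = |z − 6|·|-z - 2|.
Require δ ≤ 1. Then |z − 6| < 1 gives |z| < 7, and by the triangle inequality |-z - 2| ≤ 7 + 2 = 9.
Hence |(-z^2 + 4z + 3) + 9| ≤ 9|z − 6| < ε provided |z − 6| < ε/9.
Choosing δ = min(1, ε/9) ensures both conditions, hence |(-z^2 + 4z + 3) + 9| < ε.

δ = min(1, ε/9)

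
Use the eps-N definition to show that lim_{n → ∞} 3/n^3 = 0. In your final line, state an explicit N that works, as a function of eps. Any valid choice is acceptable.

Let eps > 0 be given. For n ≥ 1, |3/n^3 − 0| = 3/n^3.
3/n^3 < eps ⇔ n^3 > 3/eps ⇔ n > (3/eps)^{1/3}.
Take N = (3/eps)^{1/3}. Then n > N implies 3/n^3 < eps.

N = (3/eps)^{1/3}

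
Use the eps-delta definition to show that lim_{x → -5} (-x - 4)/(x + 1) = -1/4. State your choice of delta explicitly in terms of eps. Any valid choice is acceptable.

delta = min(2, (8/3)eps)

Let eps > 0. We want delta > 0 with 0 < |x + 5| < delta ⇒ |(-x - 4)/(x + 1) + 1/4| < eps.
Combining over a common denominator, (-x - 4)/(x + 1) + 1/4 = [(-x - 4)·(-4) − 1·(x + 1)] / [(-4)·(x + 1)] = 3(x + 5) / ((-4)(x + 1)).
So |(-x - 4)/(x + 1) + 1/4| = 3|x + 5| / (4·|x + 1|).
Restrict delta ≤ 2. Then |x + 5| < 2 gives |x + 1| = |(x + 5) + (-4)| ≥ 4 − 2 = 2.
Hence |(-x - 4)/(x + 1) + 1/4| < 3|x + 5|/(4·2) = (3/8)|x + 5|, which is < eps once |x + 5| < (8/3)eps.
Take delta = min(2, (8/3)eps). Then 0 < |x + 5| < delta forces both bounds, so |(-x - 4)/(x + 1) + 1/4| < eps.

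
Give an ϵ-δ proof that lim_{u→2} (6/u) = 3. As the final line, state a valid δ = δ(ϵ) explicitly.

δ = min(1, (1/3)ϵ)

Fix ϵ > 0. We seek δ > 0 such that 0 < |u − 2| < δ implies |6/u − 3| < ϵ.
|6/u − 3| = 6·|2 − u|/(2·|u|) = 6|u − 2|/(2|u|).
Require δ ≤ 1 so that |u| > 2 − 1 = 1, hence 2|u| > 2.
Then |6/u − 3| < 6|u − 2|/2, which is < ϵ when |u − 2| < (1/3)ϵ.
Take δ = min(1, (1/3)ϵ). Then 0 < |u − 2| < δ gives both |u − 2| < 1 and |u − 2| < (1/3)ϵ, so |6/u − 3| < ϵ.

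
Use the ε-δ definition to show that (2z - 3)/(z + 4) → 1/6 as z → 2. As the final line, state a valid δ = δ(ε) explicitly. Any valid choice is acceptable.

Let ε > 0 be given. We want δ > 0 with 0 < |z − 2| < δ ⇒ |(2z - 3)/(z + 4) − (1/6)| < ε.
Combining over a common denominator, (2z - 3)/(z + 4) − (1/6) = [(2z - 3)·6 − 1·(z + 4)] / [6·(z + 4)] = 11(z − 2) / (6(z + 4)).
So |(2z - 3)/(z + 4) − (1/6)| = 11|z − 2| / (6·|z + 4|).
Require δ ≤ 3, so |z + 4| ≥ |6| − |z − 2| > 6 − 3 = 3.
Hence |(2z - 3)/(z + 4) − (1/6)| < 11|z − 2|/(6·3) = (11/18)|z − 2|, which is < ε once |z − 2| < (18/11)ε.
Take δ = min(3, (18/11)ε). Then 0 < |z − 2| < δ forces both bounds, so |(2z - 3)/(z + 4) − (1/6)| < ε.

δ = min(3, (18/11)ε)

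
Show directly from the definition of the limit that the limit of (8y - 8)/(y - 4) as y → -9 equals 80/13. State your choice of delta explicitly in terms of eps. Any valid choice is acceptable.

delta = min(13/2, (169/48)eps)

Let eps > 0 be given. We want delta > 0 with 0 < |y + 9| < delta ⇒ |(8y - 8)/(y - 4) − (80/13)| < eps.
Combining over a common denominator, (8y - 8)/(y - 4) − (80/13) = [(8y - 8)·(-13) − (-80)·(y - 4)] / [(-13)·(y - 4)] = -24(y + 9) / ((-13)(y - 4)).
So |(8y - 8)/(y - 4) − (80/13)| = 24|y + 9| / (13·|y − 4|).
Require delta ≤ 13/2, so |y − 4| ≥ |-13| − |y + 9| > 13 − 13/2 = 13/2.
Hence |(8y - 8)/(y - 4) − (80/13)| < 24|y + 9|/(13·(13/2)) = (48/169)|y + 9|, which is < eps once |y + 9| < (169/48)eps.
Take delta = min(13/2, (169/48)eps). Then 0 < |y + 9| < delta forces both bounds, so |(8y - 8)/(y - 4) − (80/13)| < eps.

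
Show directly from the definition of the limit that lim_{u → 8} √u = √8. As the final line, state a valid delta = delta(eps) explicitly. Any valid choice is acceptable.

Fix eps > 0. We want delta > 0 such that 0 < |u − 8| < delta implies |√u − √8| < eps.
Rationalise: √u − √8 = (u − 8)/(√u + √8), so |√u − √8| = |u − 8|/(√u + √8).
Restrict delta ≤ 8 so that |u − 8| < 8 forces u > 0, and then √u + √8 > √8.
Hence |√u − √8| < |u − 8|/√8, which is < eps once |u − 8| < √8·eps.
Take delta = min(8, √8·eps). If 0 < |u − 8| < delta then u > 0 and |√u − √8| < |u − 8|/√8 < eps.

delta = min(8, √8·eps)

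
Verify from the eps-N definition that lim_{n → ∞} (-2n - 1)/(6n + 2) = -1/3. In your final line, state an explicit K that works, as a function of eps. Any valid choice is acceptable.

K = (1/18)/eps

Let eps > 0. For n ≥ 1, |(-2n - 1)/(6n + 2) + 1/3| = |-2|/(6(6n + 2)) = 2/(6(6n + 2)).
Since 6n + 2 ≥ 6n for n ≥ 1, this is ≤ 2/(6·6n) = (1/18)/n.
So |(-2n - 1)/(6n + 2) + 1/3| < eps whenever n > (1/18)/eps.
Take K = (1/18)/eps. If n > K then |(-2n - 1)/(6n + 2) + 1/3| ≤ (1/18)/n < eps.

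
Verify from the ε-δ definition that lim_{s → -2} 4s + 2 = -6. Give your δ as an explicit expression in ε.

δ = ε/4

Let ε > 0 be given. We need δ > 0 so that 0 < |s + 2| < δ implies |(4s + 2) + 6| < ε.
Since (4s + 2) + 6 = 4(s + 2), we have |(4s + 2) + 6| = 4|s + 2|.
So 4|s + 2| < ε exactly when |s + 2| < ε/4.
Choosing δ = ε/4 gives |(4s + 2) + 6| = 4|s + 2| < ε whenever |s + 2| < δ.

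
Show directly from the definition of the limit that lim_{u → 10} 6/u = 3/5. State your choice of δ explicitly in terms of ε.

Suppose ε > 0. We seek δ > 0 such that 0 < |u − 10| < δ implies |6/u − (3/5)| < ε.
|6/u − (3/5)| = 6·|10 − u|/(10·|u|) = 6|u − 10|/(10|u|).
Restrict δ ≤ 5. Then |u − 10| < 5 gives |u| > 5, so 10|u| > 50.
Then |6/u − (3/5)| < 6|u − 10|/50, which is < ε when |u − 10| < (25/3)ε.
Take δ = min(5, (25/3)ε). Then 0 < |u − 10| < δ gives both |u − 10| < 5 and |u − 10| < (25/3)ε, so |6/u − (3/5)| < ε.

δ = min(5, (25/3)ε)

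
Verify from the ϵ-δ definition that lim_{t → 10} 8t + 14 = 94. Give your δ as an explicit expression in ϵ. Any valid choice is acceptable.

δ = ϵ/8

Fix ϵ > 0. We need δ > 0 so that 0 < |t − 10| < δ implies |(8t + 14) − 94| < ϵ.
Since (8t + 14) − 94 = 8(t − 10), we have |(8t + 14) − 94| = 8|t − 10|.
So 8|t − 10| < ϵ exactly when |t − 10| < ϵ/8.
Choosing δ = ϵ/8 gives |(8t + 14) − 94| = 8|t − 10| < ϵ whenever |t − 10| < δ.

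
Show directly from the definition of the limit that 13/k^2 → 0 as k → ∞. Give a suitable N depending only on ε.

N = (13/ε)^{1/2}

Suppose ε > 0. For k ≥ 1, |13/k^2 − 0| = 13/k^2.
13/k^2 < ε ⇔ k^2 > 13/ε ⇔ k > (13/ε)^{1/2}.
Take N = (13/ε)^{1/2}. Then k > N implies 13/k^2 < ε.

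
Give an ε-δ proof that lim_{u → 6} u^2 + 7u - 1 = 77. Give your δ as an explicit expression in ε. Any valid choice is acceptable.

δ = min(2, ε/21)

Let ε > 0. We want δ > 0 such that 0 < |u − 6| < δ implies |(u^2 + 7u - 1) − 77| < ε.
(u^2 + 7u - 1) − 77 = u^2 + 7u - 78 = (u − 6)(u + 13).
So |(u^2 + 7u - 1) − 77| = |u − 6|·|u + 13|.
Assume first that |u − 6| < 2, so |u| < 8. Then |u + 13| ≤ 8 + 13 = 21.
Hence |(u^2 + 7u - 1) − 77| ≤ 21|u − 6| < ε provided |u − 6| < ε/21.
Take δ = min(2, ε/21). Then 0 < |u − 6| < δ gives both |u − 6| < 2 and |u − 6| < ε/21, so |(u^2 + 7u - 1) − 77| < ε.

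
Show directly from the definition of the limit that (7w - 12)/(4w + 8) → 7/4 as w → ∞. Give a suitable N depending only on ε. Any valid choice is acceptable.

N = (13/2)/ε

Fix ε > 0. We seek N > 0 such that w > N implies |(7w - 12)/(4w + 8) − (7/4)| < ε.
(7w - 12)/(4w + 8) − (7/4) = (4(7w - 12) − 7(4w + 8)) / (4(4w + 8)) = -104/(4(4w + 8)).
For w > 0 we have 4w + 8 > 4w, so |(7w - 12)/(4w + 8) − (7/4)| = 104/(4(4w + 8)) < 104/(4·4w) = (13/2)/w.
Thus |(7w - 12)/(4w + 8) − (7/4)| < ε whenever w > (13/2)/ε.
Take N = (13/2)/ε. If w > N then |(7w - 12)/(4w + 8) − (7/4)| < (13/2)/w < ε.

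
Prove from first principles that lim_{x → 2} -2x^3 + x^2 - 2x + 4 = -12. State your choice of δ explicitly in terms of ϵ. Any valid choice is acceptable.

Let ϵ > 0 be given. We want δ > 0 such that 0 < |x − 2| < δ implies |(-2x^3 + x^2 - 2x + 4) + 12| < ϵ.
(-2x^3 + x^2 - 2x + 4) + 12 = -2x^3 + x^2 - 2x + 16 = (x − 2)(-2x^2 - 3x - 8).
So |(-2x^3 + x^2 - 2x + 4) + 12| = |x − 2|·|-2x^2 - 3x - 8|.
Require δ ≤ 1. Then |x − 2| < 1 gives |x| < 3, and by the triangle inequality |-2x^2 - 3x - 8| ≤ 2·3^2 + 3·3 + 8 = 35.
Hence |(-2x^3 + x^2 - 2x + 4) + 12| ≤ 35|x − 2| < ϵ provided |x − 2| < ϵ/35.
Take δ = min(1, ϵ/35). Then 0 < |x − 2| < δ gives both |x − 2| < 1 and |x − 2| < ϵ/35, so |(-2x^3 + x^2 - 2x + 4) + 12| < ϵ.

δ = min(1, ϵ/35)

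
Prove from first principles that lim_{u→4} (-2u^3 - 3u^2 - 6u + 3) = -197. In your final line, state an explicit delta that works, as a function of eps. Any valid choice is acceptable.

Let eps > 0. We want delta > 0 such that 0 < |u − 4| < delta implies |(-2u^3 - 3u^2 - 6u + 3) + 197| < eps.
(-2u^3 - 3u^2 - 6u + 3) + 197 = -2u^3 - 3u^2 - 6u + 200 = (u − 4)(-2u^2 - 11u - 50).
So |(-2u^3 - 3u^2 - 6u + 3) + 197| = |u − 4|·|-2u^2 - 11u - 50|.
Assume first that |u − 4| < 1, so |u| < 5. Then |-2u^2 - 11u - 50| ≤ 2·5^2 + 11·5 + 50 = 155.
Hence |(-2u^3 - 3u^2 - 6u + 3) + 197| ≤ 155|u − 4| < eps provided |u − 4| < eps/155.
Take delta = min(1, eps/155). Then 0 < |u − 4| < delta gives both |u − 4| < 1 and |u − 4| < eps/155, so |(-2u^3 - 3u^2 - 6u + 3) + 197| < eps.

delta = min(1, eps/155)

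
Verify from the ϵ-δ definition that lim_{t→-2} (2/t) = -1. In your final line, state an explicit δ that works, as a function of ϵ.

Suppose ϵ > 0. We seek δ > 0 such that 0 < |t + 2| < δ implies |2/t + 1| < ϵ.
|2/t + 1| = 2·|-2 − t|/(2·|t|) = 2|t + 2|/(2|t|).
Restrict δ ≤ 1. Then |t + 2| < 1 gives |t| > 1, so 2|t| > 2.
Then |2/t + 1| < 2|t + 2|/2, which is < ϵ when |t + 2| < ϵ.
Take δ = min(1, ϵ). Then 0 < |t + 2| < δ gives both |t + 2| < 1 and |t + 2| < ϵ, so |2/t + 1| < ϵ.

δ = min(1, ϵ)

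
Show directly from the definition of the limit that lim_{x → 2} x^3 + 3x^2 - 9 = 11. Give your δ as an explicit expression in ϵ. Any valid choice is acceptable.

δ = min(2, ϵ/46)

Suppose ϵ > 0. We want δ > 0 such that 0 < |x − 2| < δ implies |(x^3 + 3x^2 - 9) − 11| < ϵ.
(x^3 + 3x^2 - 9) − 11 = x^3 + 3x^2 - 20 = (x − 2)(x^2 + 5x + 10).
So |(x^3 + 3x^2 - 9) − 11| = |x − 2|·|x^2 + 5x + 10|.
Require δ ≤ 2. Then |x − 2| < 2 gives |x| < 4, and by the triangle inequality |x^2 + 5x + 10| ≤ 4^2 + 5·4 + 10 = 46.
Hence |(x^3 + 3x^2 - 9) − 11| ≤ 46|x − 2| < ϵ provided |x − 2| < ϵ/46.
Choosing δ = min(2, ϵ/46) ensures both conditions, hence |(x^3 + 3x^2 - 9) − 11| < ϵ.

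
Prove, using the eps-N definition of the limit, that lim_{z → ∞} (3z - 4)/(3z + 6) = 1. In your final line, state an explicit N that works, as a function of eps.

Let eps > 0 be given. We seek N > 0 such that z > N implies |(3z - 4)/(3z + 6) − 1| < eps.
(3z - 4)/(3z + 6) − 1 = (3(3z - 4) − 3(3z + 6)) / (3(3z + 6)) = -30/(3(3z + 6)).
For z > 0 we have 3z + 6 > 3z, so |(3z - 4)/(3z + 6) − 1| = 30/(3(3z + 6)) < 30/(3·3z) = (10/3)/z.
Thus |(3z - 4)/(3z + 6) − 1| < eps whenever z > (10/3)/eps.
Take N = (10/3)/eps. If z > N then |(3z - 4)/(3z + 6) − 1| < (10/3)/z < eps.

N = (10/3)/eps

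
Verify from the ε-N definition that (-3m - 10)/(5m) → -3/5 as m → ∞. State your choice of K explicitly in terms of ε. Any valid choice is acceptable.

Let ε > 0. For m ≥ 1, |(-3m - 10)/(5m) + 3/5| = |-50|/(5(5m)) = 50/(5(5m)).
Since 5m ≥ 5m for m ≥ 1, this is ≤ 50/(5·5m) = 2/m.
So |(-3m - 10)/(5m) + 3/5| < ε whenever m > 2/ε.
Take K = 2/ε. If m > K then |(-3m - 10)/(5m) + 3/5| ≤ 2/m < ε.

K = 2/ε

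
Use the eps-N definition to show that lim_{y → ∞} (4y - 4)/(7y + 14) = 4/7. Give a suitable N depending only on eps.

N = (12/7)/eps

Let eps > 0. We seek N > 0 such that y > N implies |(4y - 4)/(7y + 14) − (4/7)| < eps.
(4y - 4)/(7y + 14) − (4/7) = (7(4y - 4) − 4(7y + 14)) / (7(7y + 14)) = -84/(7(7y + 14)).
For y > 0 we have 7y + 14 > 7y, so |(4y - 4)/(7y + 14) − (4/7)| = 84/(7(7y + 14)) < 84/(7·7y) = (12/7)/y.
Thus |(4y - 4)/(7y + 14) − (4/7)| < eps whenever y > (12/7)/eps.
Take N = (12/7)/eps. If y > N then |(4y - 4)/(7y + 14) − (4/7)| < (12/7)/y < eps.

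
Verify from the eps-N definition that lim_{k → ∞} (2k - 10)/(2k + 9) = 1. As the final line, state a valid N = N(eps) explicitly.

N = (19/2)/eps

Fix eps > 0. For k ≥ 1, |(2k - 10)/(2k + 9) − 1| = |-38|/(2(2k + 9)) = 38/(2(2k + 9)).
Since 2k + 9 ≥ 2k for k ≥ 1, this is ≤ 38/(2·2k) = (19/2)/k.
So |(2k - 10)/(2k + 9) − 1| < eps whenever k > (19/2)/eps.
Take N = (19/2)/eps. If k > N then |(2k - 10)/(2k + 9) − 1| ≤ (19/2)/k < eps.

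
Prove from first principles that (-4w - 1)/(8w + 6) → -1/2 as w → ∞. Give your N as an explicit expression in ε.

Let ε > 0 be given. We seek N > 0 such that w > N implies |(-4w - 1)/(8w + 6) + 1/2| < ε.
(-4w - 1)/(8w + 6) + 1/2 = (8(-4w - 1) − (-4)(8w + 6)) / (8(8w + 6)) = 16/(8(8w + 6)).
For w > 0 we have 8w + 6 > 8w, so |(-4w - 1)/(8w + 6) + 1/2| = 16/(8(8w + 6)) < 16/(8·8w) = (1/4)/w.
Thus |(-4w - 1)/(8w + 6) + 1/2| < ε whenever w > (1/4)/ε.
Take N = (1/4)/ε. If w > N then |(-4w - 1)/(8w + 6) + 1/2| < (1/4)/w < ε.

N = (1/4)/ε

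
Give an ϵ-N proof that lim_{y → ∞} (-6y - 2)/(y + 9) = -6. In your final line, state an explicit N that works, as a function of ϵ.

N = 52/ϵ

Let ϵ > 0 be given. We seek N > 0 such that y > N implies |(-6y - 2)/(y + 9) + 6| < ϵ.
(-6y - 2)/(y + 9) + 6 = ((-6y - 2) − (-6)(y + 9)) / ((y + 9)) = 52/((y + 9)).
For y > 0 we have y + 9 > y, so |(-6y - 2)/(y + 9) + 6| = 52/((y + 9)) < 52/(y) = 52/y.
Thus |(-6y - 2)/(y + 9) + 6| < ϵ whenever y > 52/ϵ.
Take N = 52/ϵ. If y > N then |(-6y - 2)/(y + 9) + 6| < 52/y < ϵ.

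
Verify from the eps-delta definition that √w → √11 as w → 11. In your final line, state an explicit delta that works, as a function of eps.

delta = min(11, √11·eps)

Suppose eps > 0. We want delta > 0 such that 0 < |w − 11| < delta implies |√w − √11| < eps.
Multiplying by the conjugate, |√w − √11| = |w − 11|/(√w + √11).
Restrict delta ≤ 11 so that |w − 11| < 11 forces w > 0, and then √w + √11 > √11.
Hence |√w − √11| < |w − 11|/√11, which is < eps once |w − 11| < √11·eps.
Take delta = min(11, √11·eps). If 0 < |w − 11| < delta then w > 0 and |√w − √11| < |w − 11|/√11 < eps.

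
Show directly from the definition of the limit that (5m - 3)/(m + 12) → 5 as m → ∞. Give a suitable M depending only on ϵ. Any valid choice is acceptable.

M = 63/ϵ

Fix ϵ > 0. For m ≥ 1, |(5m - 3)/(m + 12) − 5| = |-63|/((m + 12)) = 63/((m + 12)).
Since m + 12 ≥ m for m ≥ 1, this is ≤ 63/(m) = 63/m.
So |(5m - 3)/(m + 12) − 5| < ϵ whenever m > 63/ϵ.
Take M = 63/ϵ. If m > M then |(5m - 3)/(m + 12) − 5| ≤ 63/m < ϵ.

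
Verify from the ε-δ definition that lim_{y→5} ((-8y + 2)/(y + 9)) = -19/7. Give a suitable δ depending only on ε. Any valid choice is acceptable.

δ = min(7, (49/37)ε)

Fix ε > 0. We want δ > 0 with 0 < |y − 5| < δ ⇒ |(-8y + 2)/(y + 9) + 19/7| < ε.
Combining over a common denominator, (-8y + 2)/(y + 9) + 19/7 = [(-8y + 2)·14 − (-38)·(y + 9)] / [14·(y + 9)] = -74(y − 5) / (14(y + 9)).
So |(-8y + 2)/(y + 9) + 19/7| = 74|y − 5| / (14·|y + 9|).
Restrict δ ≤ 7. Then |y − 5| < 7 gives |y + 9| = |(y − 5) + 14| ≥ 14 − 7 = 7.
Hence |(-8y + 2)/(y + 9) + 19/7| < 74|y − 5|/(14·7) = (37/49)|y − 5|, which is < ε once |y − 5| < (49/37)ε.
Take δ = min(7, (49/37)ε). Then 0 < |y − 5| < δ forces both bounds, so |(-8y + 2)/(y + 9) + 19/7| < ε.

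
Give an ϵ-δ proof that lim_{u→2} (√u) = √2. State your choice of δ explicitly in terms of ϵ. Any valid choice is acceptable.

δ = min(2, √2·ϵ)

Let ϵ > 0 be given. We want δ > 0 such that 0 < |u − 2| < δ implies |√u − √2| < ϵ.
Multiplying by the conjugate, |√u − √2| = |u − 2|/(√u + √2).
Restrict δ ≤ 2 so that |u − 2| < 2 forces u > 0, and then √u + √2 > √2.
Hence |√u − √2| < |u − 2|/√2, which is < ϵ once |u − 2| < √2·ϵ.
Take δ = min(2, √2·ϵ). If 0 < |u − 2| < δ then u > 0 and |√u − √2| < |u − 2|/√2 < ϵ.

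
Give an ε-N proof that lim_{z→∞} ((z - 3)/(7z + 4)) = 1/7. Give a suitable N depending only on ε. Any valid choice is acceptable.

Fix ε > 0. We seek N > 0 such that z > N implies |(z - 3)/(7z + 4) − (1/7)| < ε.
(z - 3)/(7z + 4) − (1/7) = (7(z - 3) − (7z + 4)) / (7(7z + 4)) = -25/(7(7z + 4)).
For z > 0 we have 7z + 4 > 7z, so |(z - 3)/(7z + 4) − (1/7)| = 25/(7(7z + 4)) < 25/(7·7z) = (25/49)/z.
Thus |(z - 3)/(7z + 4) − (1/7)| < ε whenever z > (25/49)/ε.
Take N = (25/49)/ε. If z > N then |(z - 3)/(7z + 4) − (1/7)| < (25/49)/z < ε.

N = (25/49)/ε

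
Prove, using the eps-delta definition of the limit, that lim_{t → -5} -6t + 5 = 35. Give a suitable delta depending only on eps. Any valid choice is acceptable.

Let eps > 0. We need delta > 0 so that 0 < |t + 5| < delta implies |(-6t + 5) − 35| < eps.
|(-6t + 5) − 35| = |-6t - 30| = 6|t + 5|.
Thus it suffices that |t + 5| < eps/6.
Take delta = eps/6. If 0 < |t + 5| < delta then |(-6t + 5) − 35| = 6|t + 5| < 6·(eps/6) = eps.

delta = eps/6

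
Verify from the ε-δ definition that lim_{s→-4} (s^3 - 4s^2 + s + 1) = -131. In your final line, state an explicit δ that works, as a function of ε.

Let ε > 0. We want δ > 0 such that 0 < |s + 4| < δ implies |(s^3 - 4s^2 + s + 1) + 131| < ε.
(s^3 - 4s^2 + s + 1) + 131 = s^3 - 4s^2 + s + 132 = (s + 4)(s^2 - 8s + 33).
So |(s^3 - 4s^2 + s + 1) + 131| = |s + 4|·|s^2 - 8s + 33|.
Assume first that |s + 4| < 1, so |s| < 5. Then |s^2 - 8s + 33| ≤ 5^2 + 8·5 + 33 = 98.
Hence |(s^3 - 4s^2 + s + 1) + 131| ≤ 98|s + 4| < ε provided |s + 4| < ε/98.
Choosing δ = min(1, ε/98) ensures both conditions, hence |(s^3 - 4s^2 + s + 1) + 131| < ε.

δ = min(1, ε/98)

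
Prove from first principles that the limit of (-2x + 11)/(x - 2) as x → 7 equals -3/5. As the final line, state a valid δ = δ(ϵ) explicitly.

δ = min(5/2, (25/14)ϵ)

Suppose ϵ > 0. We want δ > 0 with 0 < |x − 7| < δ ⇒ |(-2x + 11)/(x - 2) + 3/5| < ϵ.
Combining over a common denominator, (-2x + 11)/(x - 2) + 3/5 = [(-2x + 11)·5 − (-3)·(x - 2)] / [5·(x - 2)] = -7(x − 7) / (5(x - 2)).
So |(-2x + 11)/(x - 2) + 3/5| = 7|x − 7| / (5·|x − 2|).
Require δ ≤ 5/2, so |x − 2| ≥ |5| − |x − 7| > 5 − 5/2 = 5/2.
Hence |(-2x + 11)/(x - 2) + 3/5| < 7|x − 7|/(5·(5/2)) = (14/25)|x − 7|, which is < ϵ once |x − 7| < (25/14)ϵ.
Take δ = min(5/2, (25/14)ϵ). Then 0 < |x − 7| < δ forces both bounds, so |(-2x + 11)/(x - 2) + 3/5| < ϵ.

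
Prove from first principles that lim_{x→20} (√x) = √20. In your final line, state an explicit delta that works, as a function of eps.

delta = min(20, √20·eps)

Let eps > 0 be given. We want delta > 0 such that 0 < |x − 20| < delta implies |√x − √20| < eps.
Rationalise: √x − √20 = (x − 20)/(√x + √20), so |√x − √20| = |x − 20|/(√x + √20).
Restrict delta ≤ 20 so that |x − 20| < 20 forces x > 0, and then √x + √20 > √20.
Hence |√x − √20| < |x − 20|/√20, which is < eps once |x − 20| < √20·eps.
Take delta = min(20, √20·eps). If 0 < |x − 20| < delta then x > 0 and |√x − √20| < |x − 20|/√20 < eps.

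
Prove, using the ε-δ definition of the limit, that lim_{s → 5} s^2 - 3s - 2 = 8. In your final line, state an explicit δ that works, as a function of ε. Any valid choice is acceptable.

δ = min(2, ε/9)

Fix ε > 0. We want δ > 0 such that 0 < |s − 5| < δ implies |(s^2 - 3s - 2) − 8| < ε.
(s^2 - 3s - 2) − 8 = s^2 - 3s - 10 = (s − 5)(s + 2).
So |(s^2 - 3s - 2) − 8| = |s − 5|·|s + 2|.
Assume first that |s − 5| < 2, so |s| < 7. Then |s + 2| ≤ 7 + 2 = 9.
Hence |(s^2 - 3s - 2) − 8| ≤ 9|s − 5| < ε provided |s − 5| < ε/9.
Take δ = min(2, ε/9). Then 0 < |s − 5| < δ gives both |s − 5| < 2 and |s − 5| < ε/9, so |(s^2 - 3s - 2) − 8| < ε.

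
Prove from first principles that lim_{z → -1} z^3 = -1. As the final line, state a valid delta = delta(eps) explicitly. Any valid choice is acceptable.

Let eps > 0 be given. We seek delta > 0 with 0 < |z + 1| < delta ⇒ |z^3 + 1| < eps.
Factor: z^3 + 1 = (z + 1)(z^2 - z + 1), so |z^3 + 1| = |z + 1|·|z^2 - z + 1|.
Restrict delta ≤ 1. Then |z + 1| < 1 gives |z| < 2, so by the triangle inequality |z^2 - z + 1| ≤ 2^2 + 2 + 1 = 7.
Hence |z^3 + 1| ≤ 7|z + 1|, which is < eps once |z + 1| < eps/7.
Take delta = min(1, eps/7). If 0 < |z + 1| < delta then both bounds hold and |z^3 + 1| ≤ 7|z + 1| < 7·(eps/7) = eps.

delta = min(1, eps/7)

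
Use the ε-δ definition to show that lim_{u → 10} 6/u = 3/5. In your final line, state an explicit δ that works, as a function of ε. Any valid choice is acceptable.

Suppose ε > 0. We seek δ > 0 such that 0 < |u − 10| < δ implies |6/u − (3/5)| < ε.
|6/u − (3/5)| = 6·|10 − u|/(10·|u|) = 6|u − 10|/(10|u|).
Require δ ≤ 5 so that |u| > 10 − 5 = 5, hence 10|u| > 50.
Then |6/u − (3/5)| < 6|u − 10|/50, which is < ε when |u − 10| < (25/3)ε.
Take δ = min(5, (25/3)ε). Then 0 < |u − 10| < δ gives both |u − 10| < 5 and |u − 10| < (25/3)ε, so |6/u − (3/5)| < ε.

δ = min(5, (25/3)ε)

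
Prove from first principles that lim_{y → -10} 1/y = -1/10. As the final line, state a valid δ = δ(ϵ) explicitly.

δ = min(5, 50ϵ)

Fix ϵ > 0. We seek δ > 0 such that 0 < |y + 10| < δ implies |1/y + 1/10| < ϵ.
|1/y + 1/10| = |-10 − y|/(10·|y|) = |y + 10|/(10|y|).
Require δ ≤ 5 so that |y| > 10 − 5 = 5, hence 10|y| > 50.
Then |1/y + 1/10| < |y + 10|/50, which is < ϵ when |y + 10| < 50ϵ.
Take δ = min(5, 50ϵ). Then 0 < |y + 10| < δ gives both |y + 10| < 5 and |y + 10| < 50ϵ, so |1/y + 1/10| < ϵ.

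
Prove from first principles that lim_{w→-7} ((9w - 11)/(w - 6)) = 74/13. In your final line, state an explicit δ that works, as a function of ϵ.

Suppose ϵ > 0. We want δ > 0 with 0 < |w + 7| < δ ⇒ |(9w - 11)/(w - 6) − (74/13)| < ϵ.
Combining over a common denominator, (9w - 11)/(w - 6) − (74/13) = [(9w - 11)·(-13) − (-74)·(w - 6)] / [(-13)·(w - 6)] = -43(w + 7) / ((-13)(w - 6)).
So |(9w - 11)/(w - 6) − (74/13)| = 43|w + 7| / (13·|w − 6|).
Require δ ≤ 13/2, so |w − 6| ≥ |-13| − |w + 7| > 13 − 13/2 = 13/2.
Hence |(9w - 11)/(w - 6) − (74/13)| < 43|w + 7|/(13·(13/2)) = (86/169)|w + 7|, which is < ϵ once |w + 7| < (169/86)ϵ.
Take δ = min(13/2, (169/86)ϵ). Then 0 < |w + 7| < δ forces both bounds, so |(9w - 11)/(w - 6) − (74/13)| < ϵ.

δ = min(13/2, (169/86)ϵ)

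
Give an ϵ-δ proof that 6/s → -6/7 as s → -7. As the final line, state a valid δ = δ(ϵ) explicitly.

δ = min(7/2, (49/12)ϵ)

Suppose ϵ > 0. We seek δ > 0 such that 0 < |s + 7| < δ implies |6/s + 6/7| < ϵ.
|6/s + 6/7| = 6·|-7 − s|/(7·|s|) = 6|s + 7|/(7|s|).
Restrict δ ≤ 7/2. Then |s + 7| < 7/2 gives |s| > 7/2, so 7|s| > 49/2.
Then |6/s + 6/7| < 6|s + 7|/(49/2), which is < ϵ when |s + 7| < (49/12)ϵ.
Take δ = min(7/2, (49/12)ϵ). Then 0 < |s + 7| < δ gives both |s + 7| < 7/2 and |s + 7| < (49/12)ϵ, so |6/s + 6/7| < ϵ.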